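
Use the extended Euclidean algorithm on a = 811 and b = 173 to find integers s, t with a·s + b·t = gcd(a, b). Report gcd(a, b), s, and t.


Euclidean algorithm on (811, 173) — divide until remainder is 0:
  811 = 4 · 173 + 119
  173 = 1 · 119 + 54
  119 = 2 · 54 + 11
  54 = 4 · 11 + 10
  11 = 1 · 10 + 1
  10 = 10 · 1 + 0
gcd(811, 173) = 1.
Track Bezout coefficients alongside the remainders: start with r₀ = 811 = a·1 + b·0 (s = 1, t = 0) and r₁ = 173 = a·0 + b·1 (s = 0, t = 1); each new remainder r_{k+1} = r_{k-1} − q_k·r_k inherits s_{k+1} = s_{k-1} − q_k·s_k, t_{k+1} = t_{k-1} − q_k·t_k, so r_k = a·s_k + b·t_k at every step:
  q = 4: r = 119, s = 1 − 4·0 = 1, t = 0 − 4·1 = -4  (check: 811·1 + 173·(-4) = 119)
  q = 1: r = 54, s = 0 − 1·1 = -1, t = 1 − 1·(-4) = 5  (check: 811·(-1) + 173·5 = 54)
  q = 2: r = 11, s = 1 − 2·(-1) = 3, t = -4 − 2·5 = -14  (check: 811·3 + 173·(-14) = 11)
  q = 4: r = 10, s = -1 − 4·3 = -13, t = 5 − 4·(-14) = 61  (check: 811·(-13) + 173·61 = 10)
  q = 1: r = 1, s = 3 − 1·(-13) = 16, t = -14 − 1·61 = -75  (check: 811·16 + 173·(-75) = 1)
The row with r = 1 (the gcd) gives the Bezout coefficients s = 16, t = -75.
Result: 811 · (16) + 173 · (-75) = 1.

gcd(811, 173) = 1; s = 16, t = -75 (check: 811·16 + 173·(-75) = 1).


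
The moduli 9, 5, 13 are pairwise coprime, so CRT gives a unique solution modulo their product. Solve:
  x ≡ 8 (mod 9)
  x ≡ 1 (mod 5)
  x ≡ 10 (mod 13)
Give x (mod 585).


Moduli 9, 5, 13 are pairwise coprime; by CRT there is a unique solution modulo M = 9 · 5 · 13 = 585.
Solve pairwise, accumulating the modulus:
  Start with x ≡ 8 (mod 9).
  Combine with x ≡ 1 (mod 5): since gcd(9, 5) = 1, we get a unique residue mod 45.
    Write x = 8 + 9·t and substitute into x ≡ 1 (mod 5): 9·t ≡ 1 − 8 = -7 (mod 5).
    Reduce coefficients mod 5: 4·t ≡ 3 (mod 5).
    The inverse of 4 mod 5 is 4 (since 4·4 = 16 = 3·5 + 1), so t ≡ 4·3 = 12 ≡ 2 (mod 5).
    Then x = 8 + 9·2 = 26, valid modulo lcm(9, 5) = 45: x ≡ 26 (mod 45).
  Combine with x ≡ 10 (mod 13): since gcd(45, 13) = 1, we get a unique residue mod 585.
    Write x = 26 + 45·t and substitute into x ≡ 10 (mod 13): 45·t ≡ 10 − 26 = -16 (mod 13).
    Reduce coefficients mod 13: 6·t ≡ 10 (mod 13).
    The inverse of 6 mod 13 is 11 (since 6·11 = 66 = 5·13 + 1), so t ≡ 11·10 = 110 ≡ 6 (mod 13).
    Then x = 26 + 45·6 = 296, valid modulo lcm(45, 13) = 585: x ≡ 296 (mod 585).
Verify: 296 mod 9 = 8 ✓, 296 mod 5 = 1 ✓, 296 mod 13 = 10 ✓.

x ≡ 296 (mod 585).


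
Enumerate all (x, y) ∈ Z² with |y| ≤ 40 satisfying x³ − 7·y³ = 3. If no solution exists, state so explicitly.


The equation is x³ - 7y³ = 3. For fixed y, x³ = 7·y³ + 3, so a solution requires the RHS to be a perfect cube.
Strategy: iterate y from -40 to 40, compute RHS = 7·y³ + 3, and check whether it is a (positive or negative) perfect cube.
Check small values of y:
  y = 0: RHS = 3 is not a perfect cube.
  y = 1: RHS = 10 is not a perfect cube.
  y = -1: RHS = -4 is not a perfect cube.
  y = 2: RHS = 59 is not a perfect cube.
  y = -2: RHS = -53 is not a perfect cube.
  y = 3: RHS = 192 is not a perfect cube.
  y = -3: RHS = -186 is not a perfect cube.
Continuing the search up to |y| = 40 finds no solutions either.
No (x, y) in the scanned range satisfies the equation.

No integer solutions with |y| ≤ 40.


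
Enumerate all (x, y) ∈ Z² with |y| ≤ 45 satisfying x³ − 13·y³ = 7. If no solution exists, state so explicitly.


The equation is x³ - 13y³ = 7. For fixed y, x³ = 13·y³ + 7, so a solution requires the RHS to be a perfect cube.
Strategy: iterate y from -45 to 45, compute RHS = 13·y³ + 7, and check whether it is a (positive or negative) perfect cube.
Check small values of y:
  y = 0: RHS = 7 is not a perfect cube.
  y = 1: RHS = 20 is not a perfect cube.
  y = -1: RHS = -6 is not a perfect cube.
  y = 2: RHS = 111 is not a perfect cube.
  y = -2: RHS = -97 is not a perfect cube.
  y = 3: RHS = 358 is not a perfect cube.
  y = -3: RHS = -344 is not a perfect cube.
Continuing the search up to |y| = 45 finds no solutions either.
No (x, y) in the scanned range satisfies the equation.

No integer solutions with |y| ≤ 45.


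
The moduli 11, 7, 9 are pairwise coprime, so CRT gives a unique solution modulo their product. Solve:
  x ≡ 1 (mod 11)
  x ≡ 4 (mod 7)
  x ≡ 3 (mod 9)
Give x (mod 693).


Moduli 11, 7, 9 are pairwise coprime; by CRT there is a unique solution modulo M = 11 · 7 · 9 = 693.
Solve pairwise, accumulating the modulus:
  Start with x ≡ 1 (mod 11).
  Combine with x ≡ 4 (mod 7): since gcd(11, 7) = 1, we get a unique residue mod 77.
    Write x = 1 + 11·t and substitute into x ≡ 4 (mod 7): 11·t ≡ 4 − 1 = 3 (mod 7).
    Reduce coefficients mod 7: 4·t ≡ 3 (mod 7).
    The inverse of 4 mod 7 is 2 (since 4·2 = 8 = 1·7 + 1), so t ≡ 2·3 = 6 ≡ 6 (mod 7).
    Then x = 1 + 11·6 = 67, valid modulo lcm(11, 7) = 77: x ≡ 67 (mod 77).
  Combine with x ≡ 3 (mod 9): since gcd(77, 9) = 1, we get a unique residue mod 693.
    Write x = 67 + 77·t and substitute into x ≡ 3 (mod 9): 77·t ≡ 3 − 67 = -64 (mod 9).
    Reduce coefficients mod 9: 5·t ≡ 8 (mod 9).
    The inverse of 5 mod 9 is 2 (since 5·2 = 10 = 1·9 + 1), so t ≡ 2·8 = 16 ≡ 7 (mod 9).
    Then x = 67 + 77·7 = 606, valid modulo lcm(77, 9) = 693: x ≡ 606 (mod 693).
Verify: 606 mod 11 = 1 ✓, 606 mod 7 = 4 ✓, 606 mod 9 = 3 ✓.

x ≡ 606 (mod 693).


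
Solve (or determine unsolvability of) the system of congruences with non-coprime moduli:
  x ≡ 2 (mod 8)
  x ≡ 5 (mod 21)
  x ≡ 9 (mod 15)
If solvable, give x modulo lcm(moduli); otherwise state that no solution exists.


Moduli 8, 21, 15 are not pairwise coprime, so CRT works modulo lcm(m_i) when all pairwise compatibility conditions hold.
Pairwise compatibility: gcd(m_i, m_j) must divide a_i - a_j for every pair.
Merge one congruence at a time:
  Start: x ≡ 2 (mod 8).
  Combine with x ≡ 5 (mod 21): gcd(8, 21) = 1; 5 - 2 = 3, which IS divisible by 1, so compatible.
    Write x = 2 + 8·t and substitute into x ≡ 5 (mod 21): 8·t ≡ 5 − 2 = 3 (mod 21).
    The inverse of 8 mod 21 is 8 (since 8·8 = 64 = 3·21 + 1), so t ≡ 8·3 = 24 ≡ 3 (mod 21).
    Then x = 2 + 8·3 = 26, valid modulo lcm(8, 21) = 168: x ≡ 26 (mod 168).
  Combine with x ≡ 9 (mod 15): gcd(168, 15) = 3, and 9 - 26 = -17 is NOT divisible by 3.
    ⇒ system is inconsistent (no integer solution).

No solution (the system is inconsistent).


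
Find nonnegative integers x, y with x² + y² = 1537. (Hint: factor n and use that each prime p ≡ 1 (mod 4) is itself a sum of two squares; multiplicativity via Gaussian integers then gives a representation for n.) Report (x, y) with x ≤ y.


Step 1: Factor n = 1537 = 29 · 53.
Step 2: Check the mod-4 condition on each prime factor: 29 ≡ 1 (mod 4), exponent 1; 53 ≡ 1 (mod 4), exponent 1.
All primes ≡ 3 (mod 4) appear to even exponent (or don't appear), so by the two-squares theorem n IS expressible as a sum of two squares.
Step 3: Build a representation. Here n = 29 · 53 is a product of primes ≡ 1 (mod 4). Each prime p ≡ 1 (mod 4) is itself a sum of two squares; find a² by testing p − a² for a perfect square:
  29: 29 − 1² = 28, 29 − 2² = 25 = 5² ⇒ 29 = 2² + 5².
  53: 53 − 1² = 52, 53 − 2² = 49 = 7² ⇒ 53 = 2² + 7².
  Combine using the Brahmagupta–Fibonacci identity (a² + b²)(c² + d²) = (ac − bd)² + (ad + bc)² = (ac + bd)² + (ad − bc)²:
  29 · 53 = 1537: from (2² + 5²)(2² + 7²), take (2·2 − 5·7, 2·7 + 5·2) = (4 − 35, 14 + 10) = (-31, 24); dropping signs (only squares matter) gives (31, 24); check 31² + 24² = 961 + 576 = 1537 ✓.
Step 4: Order so x ≤ y and verify: 24² + 31² = 576 + 961 = 1537 = n. ✓

n = 1537 = 24² + 31² (one valid representation with x ≤ y).


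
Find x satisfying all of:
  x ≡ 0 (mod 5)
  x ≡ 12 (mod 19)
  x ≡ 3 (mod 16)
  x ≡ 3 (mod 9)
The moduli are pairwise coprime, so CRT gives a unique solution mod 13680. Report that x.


Product of moduli M = 5 · 19 · 16 · 9 = 13680.
Merge one congruence at a time:
  Start: x ≡ 0 (mod 5).
  Combine with x ≡ 12 (mod 19); new modulus lcm = 95.
    Write x = 0 + 5·t and substitute into x ≡ 12 (mod 19): 5·t ≡ 12 − 0 = 12 (mod 19).
    The inverse of 5 mod 19 is 4 (since 5·4 = 20 = 1·19 + 1), so t ≡ 4·12 = 48 ≡ 10 (mod 19).
    Then x = 0 + 5·10 = 50, valid modulo lcm(5, 19) = 95: x ≡ 50 (mod 95).
  Combine with x ≡ 3 (mod 16); new modulus lcm = 1520.
    Write x = 50 + 95·t and substitute into x ≡ 3 (mod 16): 95·t ≡ 3 − 50 = -47 (mod 16).
    Reduce coefficients mod 16: 15·t ≡ 1 (mod 16).
    The inverse of 15 mod 16 is 15 (since 15·15 = 225 = 14·16 + 1), so t ≡ 15·1 = 15 ≡ 15 (mod 16).
    Then x = 50 + 95·15 = 1475, valid modulo lcm(95, 16) = 1520: x ≡ 1475 (mod 1520).
  Combine with x ≡ 3 (mod 9); new modulus lcm = 13680.
    Write x = 1475 + 1520·t and substitute into x ≡ 3 (mod 9): 1520·t ≡ 3 − 1475 = -1472 (mod 9).
    Reduce coefficients mod 9: 8·t ≡ 4 (mod 9).
    The inverse of 8 mod 9 is 8 (since 8·8 = 64 = 7·9 + 1), so t ≡ 8·4 = 32 ≡ 5 (mod 9).
    Then x = 1475 + 1520·5 = 9075, valid modulo lcm(1520, 9) = 13680: x ≡ 9075 (mod 13680).
Verify against each original: 9075 mod 5 = 0, 9075 mod 19 = 12, 9075 mod 16 = 3, 9075 mod 9 = 3.

x ≡ 9075 (mod 13680).


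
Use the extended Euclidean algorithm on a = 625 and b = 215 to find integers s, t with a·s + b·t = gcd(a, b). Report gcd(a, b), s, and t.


Euclidean algorithm on (625, 215) — divide until remainder is 0:
  625 = 2 · 215 + 195
  215 = 1 · 195 + 20
  195 = 9 · 20 + 15
  20 = 1 · 15 + 5
  15 = 3 · 5 + 0
gcd(625, 215) = 5.
Track Bezout coefficients alongside the remainders: start with r₀ = 625 = a·1 + b·0 (s = 1, t = 0) and r₁ = 215 = a·0 + b·1 (s = 0, t = 1); each new remainder r_{k+1} = r_{k-1} − q_k·r_k inherits s_{k+1} = s_{k-1} − q_k·s_k, t_{k+1} = t_{k-1} − q_k·t_k, so r_k = a·s_k + b·t_k at every step:
  q = 2: r = 195, s = 1 − 2·0 = 1, t = 0 − 2·1 = -2  (check: 625·1 + 215·(-2) = 195)
  q = 1: r = 20, s = 0 − 1·1 = -1, t = 1 − 1·(-2) = 3  (check: 625·(-1) + 215·3 = 20)
  q = 9: r = 15, s = 1 − 9·(-1) = 10, t = -2 − 9·3 = -29  (check: 625·10 + 215·(-29) = 15)
  q = 1: r = 5, s = -1 − 1·10 = -11, t = 3 − 1·(-29) = 32  (check: 625·(-11) + 215·32 = 5)
The row with r = 5 (the gcd) gives the Bezout coefficients s = -11, t = 32.
Result: 625 · (-11) + 215 · (32) = 5.

gcd(625, 215) = 5; s = -11, t = 32 (check: 625·(-11) + 215·32 = 5).


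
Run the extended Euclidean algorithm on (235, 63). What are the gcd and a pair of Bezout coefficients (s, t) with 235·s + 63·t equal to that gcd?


Euclidean algorithm on (235, 63) — divide until remainder is 0:
  235 = 3 · 63 + 46
  63 = 1 · 46 + 17
  46 = 2 · 17 + 12
  17 = 1 · 12 + 5
  12 = 2 · 5 + 2
  5 = 2 · 2 + 1
  2 = 2 · 1 + 0
gcd(235, 63) = 1.
Track Bezout coefficients alongside the remainders: start with r₀ = 235 = a·1 + b·0 (s = 1, t = 0) and r₁ = 63 = a·0 + b·1 (s = 0, t = 1); each new remainder r_{k+1} = r_{k-1} − q_k·r_k inherits s_{k+1} = s_{k-1} − q_k·s_k, t_{k+1} = t_{k-1} − q_k·t_k, so r_k = a·s_k + b·t_k at every step:
  q = 3: r = 46, s = 1 − 3·0 = 1, t = 0 − 3·1 = -3  (check: 235·1 + 63·(-3) = 46)
  q = 1: r = 17, s = 0 − 1·1 = -1, t = 1 − 1·(-3) = 4  (check: 235·(-1) + 63·4 = 17)
  q = 2: r = 12, s = 1 − 2·(-1) = 3, t = -3 − 2·4 = -11  (check: 235·3 + 63·(-11) = 12)
  q = 1: r = 5, s = -1 − 1·3 = -4, t = 4 − 1·(-11) = 15  (check: 235·(-4) + 63·15 = 5)
  q = 2: r = 2, s = 3 − 2·(-4) = 11, t = -11 − 2·15 = -41  (check: 235·11 + 63·(-41) = 2)
  q = 2: r = 1, s = -4 − 2·11 = -26, t = 15 − 2·(-41) = 97  (check: 235·(-26) + 63·97 = 1)
The row with r = 1 (the gcd) gives the Bezout coefficients s = -26, t = 97.
Result: 235 · (-26) + 63 · (97) = 1.

gcd(235, 63) = 1; s = -26, t = 97 (check: 235·(-26) + 63·97 = 1).


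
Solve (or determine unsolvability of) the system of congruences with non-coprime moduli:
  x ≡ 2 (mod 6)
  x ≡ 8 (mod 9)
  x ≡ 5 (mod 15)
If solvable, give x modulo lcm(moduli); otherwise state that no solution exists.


Moduli 6, 9, 15 are not pairwise coprime, so CRT works modulo lcm(m_i) when all pairwise compatibility conditions hold.
Pairwise compatibility: gcd(m_i, m_j) must divide a_i - a_j for every pair.
Merge one congruence at a time:
  Start: x ≡ 2 (mod 6).
  Combine with x ≡ 8 (mod 9): gcd(6, 9) = 3; 8 - 2 = 6, which IS divisible by 3, so compatible.
    Write x = 2 + 6·t and substitute into x ≡ 8 (mod 9): 6·t ≡ 8 − 2 = 6 (mod 9).
    Divide the congruence (and modulus) by g = 3: 2·t ≡ 2 (mod 3).
    The inverse of 2 mod 3 is 2 (since 2·2 = 4 = 1·3 + 1), so t ≡ 2·2 = 4 ≡ 1 (mod 3).
    Then x = 2 + 6·1 = 8, valid modulo lcm(6, 9) = 18: x ≡ 8 (mod 18).
  Combine with x ≡ 5 (mod 15): gcd(18, 15) = 3; 5 - 8 = -3, which IS divisible by 3, so compatible.
    Write x = 8 + 18·t and substitute into x ≡ 5 (mod 15): 18·t ≡ 5 − 8 = -3 (mod 15).
    Divide the congruence (and modulus) by g = 3: 6·t ≡ -1 (mod 5).
    Reduce coefficients mod 5: 1·t ≡ 4 (mod 5).
    So t ≡ 4 (mod 5).
    Then x = 8 + 18·4 = 80, valid modulo lcm(18, 15) = 90: x ≡ 80 (mod 90).
Verify: 80 mod 6 = 2, 80 mod 9 = 8, 80 mod 15 = 5.

x ≡ 80 (mod 90).


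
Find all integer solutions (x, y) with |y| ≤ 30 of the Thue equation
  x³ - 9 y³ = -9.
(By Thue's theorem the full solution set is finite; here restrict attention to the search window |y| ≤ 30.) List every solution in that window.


The equation is x³ - 9y³ = -9. For fixed y, x³ = 9·y³ − 9, so a solution requires the RHS to be a perfect cube.
Strategy: iterate y from -30 to 30, compute RHS = 9·y³ − 9, and check whether it is a (positive or negative) perfect cube.
Check small values of y:
  y = 0: RHS = -9 is not a perfect cube.
  y = 1: RHS = 0 = (0)³ ⇒ x = 0 works.
  y = -1: RHS = -18 is not a perfect cube.
  y = 2: RHS = 63 is not a perfect cube.
  y = -2: RHS = -81 is not a perfect cube.
  y = 3: RHS = 234 is not a perfect cube.
  y = -3: RHS = -252 is not a perfect cube.
Continuing the search up to |y| = 30 finds no further solutions beyond those listed.
Collected solutions: (0, 1).

Solutions (with |y| ≤ 30): (0, 1).


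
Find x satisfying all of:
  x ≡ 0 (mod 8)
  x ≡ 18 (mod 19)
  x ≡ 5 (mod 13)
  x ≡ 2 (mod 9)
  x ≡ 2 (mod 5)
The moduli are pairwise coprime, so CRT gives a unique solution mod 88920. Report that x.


Product of moduli M = 8 · 19 · 13 · 9 · 5 = 88920.
Merge one congruence at a time:
  Start: x ≡ 0 (mod 8).
  Combine with x ≡ 18 (mod 19); new modulus lcm = 152.
    Write x = 0 + 8·t and substitute into x ≡ 18 (mod 19): 8·t ≡ 18 − 0 = 18 (mod 19).
    The inverse of 8 mod 19 is 12 (since 8·12 = 96 = 5·19 + 1), so t ≡ 12·18 = 216 ≡ 7 (mod 19).
    Then x = 0 + 8·7 = 56, valid modulo lcm(8, 19) = 152: x ≡ 56 (mod 152).
  Combine with x ≡ 5 (mod 13); new modulus lcm = 1976.
    Write x = 56 + 152·t and substitute into x ≡ 5 (mod 13): 152·t ≡ 5 − 56 = -51 (mod 13).
    Reduce coefficients mod 13: 9·t ≡ 1 (mod 13).
    The inverse of 9 mod 13 is 3 (since 9·3 = 27 = 2·13 + 1), so t ≡ 3·1 = 3 ≡ 3 (mod 13).
    Then x = 56 + 152·3 = 512, valid modulo lcm(152, 13) = 1976: x ≡ 512 (mod 1976).
  Combine with x ≡ 2 (mod 9); new modulus lcm = 17784.
    Write x = 512 + 1976·t and substitute into x ≡ 2 (mod 9): 1976·t ≡ 2 − 512 = -510 (mod 9).
    Reduce coefficients mod 9: 5·t ≡ 3 (mod 9).
    The inverse of 5 mod 9 is 2 (since 5·2 = 10 = 1·9 + 1), so t ≡ 2·3 = 6 ≡ 6 (mod 9).
    Then x = 512 + 1976·6 = 12368, valid modulo lcm(1976, 9) = 17784: x ≡ 12368 (mod 17784).
  Combine with x ≡ 2 (mod 5); new modulus lcm = 88920.
    Write x = 12368 + 17784·t and substitute into x ≡ 2 (mod 5): 17784·t ≡ 2 − 12368 = -12366 (mod 5).
    Reduce coefficients mod 5: 4·t ≡ 4 (mod 5).
    The inverse of 4 mod 5 is 4 (since 4·4 = 16 = 3·5 + 1), so t ≡ 4·4 = 16 ≡ 1 (mod 5).
    Then x = 12368 + 17784·1 = 30152, valid modulo lcm(17784, 5) = 88920: x ≡ 30152 (mod 88920).
Verify against each original: 30152 mod 8 = 0, 30152 mod 19 = 18, 30152 mod 13 = 5, 30152 mod 9 = 2, 30152 mod 5 = 2.

x ≡ 30152 (mod 88920).


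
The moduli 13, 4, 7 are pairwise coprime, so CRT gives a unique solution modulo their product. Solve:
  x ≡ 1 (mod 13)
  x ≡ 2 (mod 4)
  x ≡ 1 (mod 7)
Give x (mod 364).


Moduli 13, 4, 7 are pairwise coprime; by CRT there is a unique solution modulo M = 13 · 4 · 7 = 364.
Solve pairwise, accumulating the modulus:
  Start with x ≡ 1 (mod 13).
  Combine with x ≡ 2 (mod 4): since gcd(13, 4) = 1, we get a unique residue mod 52.
    Write x = 1 + 13·t and substitute into x ≡ 2 (mod 4): 13·t ≡ 2 − 1 = 1 (mod 4).
    Reduce coefficients mod 4: 1·t ≡ 1 (mod 4).
    So t ≡ 1 (mod 4).
    Then x = 1 + 13·1 = 14, valid modulo lcm(13, 4) = 52: x ≡ 14 (mod 52).
  Combine with x ≡ 1 (mod 7): since gcd(52, 7) = 1, we get a unique residue mod 364.
    Write x = 14 + 52·t and substitute into x ≡ 1 (mod 7): 52·t ≡ 1 − 14 = -13 (mod 7).
    Reduce coefficients mod 7: 3·t ≡ 1 (mod 7).
    The inverse of 3 mod 7 is 5 (since 3·5 = 15 = 2·7 + 1), so t ≡ 5·1 = 5 ≡ 5 (mod 7).
    Then x = 14 + 52·5 = 274, valid modulo lcm(52, 7) = 364: x ≡ 274 (mod 364).
Verify: 274 mod 13 = 1 ✓, 274 mod 4 = 2 ✓, 274 mod 7 = 1 ✓.

x ≡ 274 (mod 364).


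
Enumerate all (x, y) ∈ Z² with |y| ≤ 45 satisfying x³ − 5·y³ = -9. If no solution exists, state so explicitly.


The equation is x³ - 5y³ = -9. For fixed y, x³ = 5·y³ − 9, so a solution requires the RHS to be a perfect cube.
Strategy: iterate y from -45 to 45, compute RHS = 5·y³ − 9, and check whether it is a (positive or negative) perfect cube.
Check small values of y:
  y = 0: RHS = -9 is not a perfect cube.
  y = 1: RHS = -4 is not a perfect cube.
  y = -1: RHS = -14 is not a perfect cube.
  y = 2: RHS = 31 is not a perfect cube.
  y = -2: RHS = -49 is not a perfect cube.
  y = 3: RHS = 126 is not a perfect cube.
  y = -3: RHS = -144 is not a perfect cube.
Continuing the search up to |y| = 45 finds no solutions either.
No (x, y) in the scanned range satisfies the equation.

No integer solutions with |y| ≤ 45.


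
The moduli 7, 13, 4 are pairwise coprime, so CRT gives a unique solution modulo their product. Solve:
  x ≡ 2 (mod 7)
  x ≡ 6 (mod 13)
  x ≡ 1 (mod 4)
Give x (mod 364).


Moduli 7, 13, 4 are pairwise coprime; by CRT there is a unique solution modulo M = 7 · 13 · 4 = 364.
Solve pairwise, accumulating the modulus:
  Start with x ≡ 2 (mod 7).
  Combine with x ≡ 6 (mod 13): since gcd(7, 13) = 1, we get a unique residue mod 91.
    Write x = 2 + 7·t and substitute into x ≡ 6 (mod 13): 7·t ≡ 6 − 2 = 4 (mod 13).
    The inverse of 7 mod 13 is 2 (since 7·2 = 14 = 1·13 + 1), so t ≡ 2·4 = 8 ≡ 8 (mod 13).
    Then x = 2 + 7·8 = 58, valid modulo lcm(7, 13) = 91: x ≡ 58 (mod 91).
  Combine with x ≡ 1 (mod 4): since gcd(91, 4) = 1, we get a unique residue mod 364.
    Write x = 58 + 91·t and substitute into x ≡ 1 (mod 4): 91·t ≡ 1 − 58 = -57 (mod 4).
    Reduce coefficients mod 4: 3·t ≡ 3 (mod 4).
    The inverse of 3 mod 4 is 3 (since 3·3 = 9 = 2·4 + 1), so t ≡ 3·3 = 9 ≡ 1 (mod 4).
    Then x = 58 + 91·1 = 149, valid modulo lcm(91, 4) = 364: x ≡ 149 (mod 364).
Verify: 149 mod 7 = 2 ✓, 149 mod 13 = 6 ✓, 149 mod 4 = 1 ✓.

x ≡ 149 (mod 364).


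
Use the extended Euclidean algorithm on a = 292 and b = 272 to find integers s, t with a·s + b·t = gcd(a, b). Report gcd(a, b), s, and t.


Euclidean algorithm on (292, 272) — divide until remainder is 0:
  292 = 1 · 272 + 20
  272 = 13 · 20 + 12
  20 = 1 · 12 + 8
  12 = 1 · 8 + 4
  8 = 2 · 4 + 0
gcd(292, 272) = 4.
Track Bezout coefficients alongside the remainders: start with r₀ = 292 = a·1 + b·0 (s = 1, t = 0) and r₁ = 272 = a·0 + b·1 (s = 0, t = 1); each new remainder r_{k+1} = r_{k-1} − q_k·r_k inherits s_{k+1} = s_{k-1} − q_k·s_k, t_{k+1} = t_{k-1} − q_k·t_k, so r_k = a·s_k + b·t_k at every step:
  q = 1: r = 20, s = 1 − 1·0 = 1, t = 0 − 1·1 = -1  (check: 292·1 + 272·(-1) = 20)
  q = 13: r = 12, s = 0 − 13·1 = -13, t = 1 − 13·(-1) = 14  (check: 292·(-13) + 272·14 = 12)
  q = 1: r = 8, s = 1 − 1·(-13) = 14, t = -1 − 1·14 = -15  (check: 292·14 + 272·(-15) = 8)
  q = 1: r = 4, s = -13 − 1·14 = -27, t = 14 − 1·(-15) = 29  (check: 292·(-27) + 272·29 = 4)
The row with r = 4 (the gcd) gives the Bezout coefficients s = -27, t = 29.
Result: 292 · (-27) + 272 · (29) = 4.

gcd(292, 272) = 4; s = -27, t = 29 (check: 292·(-27) + 272·29 = 4).


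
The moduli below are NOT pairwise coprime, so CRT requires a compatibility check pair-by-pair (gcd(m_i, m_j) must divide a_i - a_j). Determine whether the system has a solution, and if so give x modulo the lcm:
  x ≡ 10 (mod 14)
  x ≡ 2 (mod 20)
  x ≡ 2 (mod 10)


Moduli 14, 20, 10 are not pairwise coprime, so CRT works modulo lcm(m_i) when all pairwise compatibility conditions hold.
Pairwise compatibility: gcd(m_i, m_j) must divide a_i - a_j for every pair.
Merge one congruence at a time:
  Start: x ≡ 10 (mod 14).
  Combine with x ≡ 2 (mod 20): gcd(14, 20) = 2; 2 - 10 = -8, which IS divisible by 2, so compatible.
    Write x = 10 + 14·t and substitute into x ≡ 2 (mod 20): 14·t ≡ 2 − 10 = -8 (mod 20).
    Divide the congruence (and modulus) by g = 2: 7·t ≡ -4 (mod 10).
    Reduce coefficients mod 10: 7·t ≡ 6 (mod 10).
    The inverse of 7 mod 10 is 3 (since 7·3 = 21 = 2·10 + 1), so t ≡ 3·6 = 18 ≡ 8 (mod 10).
    Then x = 10 + 14·8 = 122, valid modulo lcm(14, 20) = 140: x ≡ 122 (mod 140).
  Combine with x ≡ 2 (mod 10): gcd(140, 10) = 10; 2 - 122 = -120, which IS divisible by 10, so compatible.
    Write x = 122 + 140·t and substitute into x ≡ 2 (mod 10): 140·t ≡ 2 − 122 = -120 (mod 10).
    Divide the congruence (and modulus) by g = 10: 14·t ≡ -12 (mod 1).
    Modulo 1 every t works; take t = 0.
    Then x = 122 + 140·0 = 122, valid modulo lcm(140, 10) = 140: x ≡ 122 (mod 140).
Verify: 122 mod 14 = 10, 122 mod 20 = 2, 122 mod 10 = 2.

x ≡ 122 (mod 140).


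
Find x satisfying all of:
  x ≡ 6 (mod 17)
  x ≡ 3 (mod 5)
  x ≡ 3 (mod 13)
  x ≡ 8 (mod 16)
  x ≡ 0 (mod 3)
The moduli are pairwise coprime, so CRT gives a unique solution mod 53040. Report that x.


Product of moduli M = 17 · 5 · 13 · 16 · 3 = 53040.
Merge one congruence at a time:
  Start: x ≡ 6 (mod 17).
  Combine with x ≡ 3 (mod 5); new modulus lcm = 85.
    Write x = 6 + 17·t and substitute into x ≡ 3 (mod 5): 17·t ≡ 3 − 6 = -3 (mod 5).
    Reduce coefficients mod 5: 2·t ≡ 2 (mod 5).
    The inverse of 2 mod 5 is 3 (since 2·3 = 6 = 1·5 + 1), so t ≡ 3·2 = 6 ≡ 1 (mod 5).
    Then x = 6 + 17·1 = 23, valid modulo lcm(17, 5) = 85: x ≡ 23 (mod 85).
  Combine with x ≡ 3 (mod 13); new modulus lcm = 1105.
    Write x = 23 + 85·t and substitute into x ≡ 3 (mod 13): 85·t ≡ 3 − 23 = -20 (mod 13).
    Reduce coefficients mod 13: 7·t ≡ 6 (mod 13).
    The inverse of 7 mod 13 is 2 (since 7·2 = 14 = 1·13 + 1), so t ≡ 2·6 = 12 ≡ 12 (mod 13).
    Then x = 23 + 85·12 = 1043, valid modulo lcm(85, 13) = 1105: x ≡ 1043 (mod 1105).
  Combine with x ≡ 8 (mod 16); new modulus lcm = 17680.
    Write x = 1043 + 1105·t and substitute into x ≡ 8 (mod 16): 1105·t ≡ 8 − 1043 = -1035 (mod 16).
    Reduce coefficients mod 16: 1·t ≡ 5 (mod 16).
    So t ≡ 5 (mod 16).
    Then x = 1043 + 1105·5 = 6568, valid modulo lcm(1105, 16) = 17680: x ≡ 6568 (mod 17680).
  Combine with x ≡ 0 (mod 3); new modulus lcm = 53040.
    Write x = 6568 + 17680·t and substitute into x ≡ 0 (mod 3): 17680·t ≡ 0 − 6568 = -6568 (mod 3).
    Reduce coefficients mod 3: 1·t ≡ 2 (mod 3).
    So t ≡ 2 (mod 3).
    Then x = 6568 + 17680·2 = 41928, valid modulo lcm(17680, 3) = 53040: x ≡ 41928 (mod 53040).
Verify against each original: 41928 mod 17 = 6, 41928 mod 5 = 3, 41928 mod 13 = 3, 41928 mod 16 = 8, 41928 mod 3 = 0.

x ≡ 41928 (mod 53040).


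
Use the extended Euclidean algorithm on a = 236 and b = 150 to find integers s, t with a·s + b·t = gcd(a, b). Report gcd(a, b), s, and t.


Euclidean algorithm on (236, 150) — divide until remainder is 0:
  236 = 1 · 150 + 86
  150 = 1 · 86 + 64
  86 = 1 · 64 + 22
  64 = 2 · 22 + 20
  22 = 1 · 20 + 2
  20 = 10 · 2 + 0
gcd(236, 150) = 2.
Track Bezout coefficients alongside the remainders: start with r₀ = 236 = a·1 + b·0 (s = 1, t = 0) and r₁ = 150 = a·0 + b·1 (s = 0, t = 1); each new remainder r_{k+1} = r_{k-1} − q_k·r_k inherits s_{k+1} = s_{k-1} − q_k·s_k, t_{k+1} = t_{k-1} − q_k·t_k, so r_k = a·s_k + b·t_k at every step:
  q = 1: r = 86, s = 1 − 1·0 = 1, t = 0 − 1·1 = -1  (check: 236·1 + 150·(-1) = 86)
  q = 1: r = 64, s = 0 − 1·1 = -1, t = 1 − 1·(-1) = 2  (check: 236·(-1) + 150·2 = 64)
  q = 1: r = 22, s = 1 − 1·(-1) = 2, t = -1 − 1·2 = -3  (check: 236·2 + 150·(-3) = 22)
  q = 2: r = 20, s = -1 − 2·2 = -5, t = 2 − 2·(-3) = 8  (check: 236·(-5) + 150·8 = 20)
  q = 1: r = 2, s = 2 − 1·(-5) = 7, t = -3 − 1·8 = -11  (check: 236·7 + 150·(-11) = 2)
The row with r = 2 (the gcd) gives the Bezout coefficients s = 7, t = -11.
Result: 236 · (7) + 150 · (-11) = 2.

gcd(236, 150) = 2; s = 7, t = -11 (check: 236·7 + 150·(-11) = 2).


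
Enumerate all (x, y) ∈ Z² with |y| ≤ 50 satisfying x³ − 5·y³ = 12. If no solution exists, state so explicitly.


The equation is x³ - 5y³ = 12. For fixed y, x³ = 5·y³ + 12, so a solution requires the RHS to be a perfect cube.
Strategy: iterate y from -50 to 50, compute RHS = 5·y³ + 12, and check whether it is a (positive or negative) perfect cube.
Check small values of y:
  y = 0: RHS = 12 is not a perfect cube.
  y = 1: RHS = 17 is not a perfect cube.
  y = -1: RHS = 7 is not a perfect cube.
  y = 2: RHS = 52 is not a perfect cube.
  y = -2: RHS = -28 is not a perfect cube.
  y = 3: RHS = 147 is not a perfect cube.
  y = -3: RHS = -123 is not a perfect cube.
Continuing the search up to |y| = 50 finds no solutions either.
No (x, y) in the scanned range satisfies the equation.

No integer solutions with |y| ≤ 50.


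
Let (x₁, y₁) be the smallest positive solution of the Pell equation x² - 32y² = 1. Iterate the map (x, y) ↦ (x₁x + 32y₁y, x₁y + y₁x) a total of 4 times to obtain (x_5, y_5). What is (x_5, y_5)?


Step 1: Find the fundamental solution (x₁, y₁) of x² - 32y² = 1.
  Expand √32 as a continued fraction. a₀ = ⌊√32⌋ = 5; iterate m_{k+1} = d_k·a_k − m_k, d_{k+1} = (32 − m_{k+1}²)/d_k, a_{k+1} = ⌊(a₀ + m_{k+1})/d_{k+1}⌋ (starting m₀ = 0, d₀ = 1), with convergents p_k = a_k·p_{k-1} + p_{k-2}, q_k = a_k·q_{k-1} + q_{k-2} (p₋₁ = 1, q₋₁ = 0):
  k = 0: a₀ = 5; p₀/q₀ = 5/1; p₀² − 32·q₀² = 25 − 32 = -7.
  k = 1: m = 5, d = 7, a = ⌊(5 + 5)/7⌋ = 1; p/q = (1·5 + 1)/(1·1 + 0) = 6/1; p² − 32·q² = 36 − 32 = 4.
  k = 2: m = 2, d = 4, a = ⌊(5 + 2)/4⌋ = 1; p/q = (1·6 + 5)/(1·1 + 1) = 11/2; p² − 32·q² = 121 − 128 = -7.
  k = 3: m = 2, d = 7, a = ⌊(5 + 2)/7⌋ = 1; p/q = (1·11 + 6)/(1·2 + 1) = 17/3; p² − 32·q² = 289 − 288 = 1.
  The first convergent with p² − 32·q² = 1 gives the fundamental solution (x₁, y₁) = (17, 3).
Step 2: Apply the recurrence (x_{n+1}, y_{n+1}) = (x₁x_n + 32y₁y_n, x₁y_n + y₁x_n) repeatedly.
  From (x_1, y_1) = (17, 3): x_2 = 17·17 + 32·3·3 = 577; y_2 = 17·3 + 3·17 = 102.
  From (x_2, y_2) = (577, 102): x_3 = 17·577 + 32·3·102 = 19601; y_3 = 17·102 + 3·577 = 3465.
  From (x_3, y_3) = (19601, 3465): x_4 = 17·19601 + 32·3·3465 = 665857; y_4 = 17·3465 + 3·19601 = 117708.
  From (x_4, y_4) = (665857, 117708): x_5 = 17·665857 + 32·3·117708 = 22619537; y_5 = 17·117708 + 3·665857 = 3998607.
Step 3: Verify x_5² - 32·y_5² = 511643454094369 - 511643454094368 = 1 (should be 1). ✓

(x_1, y_1) = (17, 3); (x_5, y_5) = (22619537, 3998607).


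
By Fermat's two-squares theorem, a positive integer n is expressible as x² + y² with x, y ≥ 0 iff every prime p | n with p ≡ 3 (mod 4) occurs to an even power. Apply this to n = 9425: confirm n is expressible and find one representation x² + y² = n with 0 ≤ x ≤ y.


Step 1: Factor n = 9425 = 5^2 · 13 · 29.
Step 2: Check the mod-4 condition on each prime factor: 5 ≡ 1 (mod 4), exponent 2; 13 ≡ 1 (mod 4), exponent 1; 29 ≡ 1 (mod 4), exponent 1.
All primes ≡ 3 (mod 4) appear to even exponent (or don't appear), so by the two-squares theorem n IS expressible as a sum of two squares.
Step 3: Build a representation. Group n = k² · m with k = 5 and m = 13 · 29 = 377 (a product of primes ≡ 1 (mod 4)); a representation of m scales to one of n via (k·x)² + (k·y)² = k²(x² + y²). Each prime p ≡ 1 (mod 4) is itself a sum of two squares; find a² by testing p − a² for a perfect square:
  13: 13 − 1² = 12, 13 − 2² = 9 = 3² ⇒ 13 = 2² + 3².
  29: 29 − 1² = 28, 29 − 2² = 25 = 5² ⇒ 29 = 2² + 5².
  Combine using the Brahmagupta–Fibonacci identity (a² + b²)(c² + d²) = (ac − bd)² + (ad + bc)² = (ac + bd)² + (ad − bc)²:
  13 · 29 = 377: from (2² + 3²)(2² + 5²), take (2·2 − 3·5, 2·5 + 3·2) = (4 − 15, 10 + 6) = (-11, 16); dropping signs (only squares matter) gives (11, 16); check 11² + 16² = 121 + 256 = 377 ✓.
  Scale by k = 5: (5·11, 5·16) = (55, 80).
Step 4: Order so x ≤ y and verify: 55² + 80² = 3025 + 6400 = 9425 = n. ✓

n = 9425 = 55² + 80² (one valid representation with x ≤ y).


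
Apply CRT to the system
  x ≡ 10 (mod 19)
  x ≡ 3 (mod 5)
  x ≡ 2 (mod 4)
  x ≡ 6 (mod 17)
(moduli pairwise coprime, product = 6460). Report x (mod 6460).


Product of moduli M = 19 · 5 · 4 · 17 = 6460.
Merge one congruence at a time:
  Start: x ≡ 10 (mod 19).
  Combine with x ≡ 3 (mod 5); new modulus lcm = 95.
    Write x = 10 + 19·t and substitute into x ≡ 3 (mod 5): 19·t ≡ 3 − 10 = -7 (mod 5).
    Reduce coefficients mod 5: 4·t ≡ 3 (mod 5).
    The inverse of 4 mod 5 is 4 (since 4·4 = 16 = 3·5 + 1), so t ≡ 4·3 = 12 ≡ 2 (mod 5).
    Then x = 10 + 19·2 = 48, valid modulo lcm(19, 5) = 95: x ≡ 48 (mod 95).
  Combine with x ≡ 2 (mod 4); new modulus lcm = 380.
    Write x = 48 + 95·t and substitute into x ≡ 2 (mod 4): 95·t ≡ 2 − 48 = -46 (mod 4).
    Reduce coefficients mod 4: 3·t ≡ 2 (mod 4).
    The inverse of 3 mod 4 is 3 (since 3·3 = 9 = 2·4 + 1), so t ≡ 3·2 = 6 ≡ 2 (mod 4).
    Then x = 48 + 95·2 = 238, valid modulo lcm(95, 4) = 380: x ≡ 238 (mod 380).
  Combine with x ≡ 6 (mod 17); new modulus lcm = 6460.
    Write x = 238 + 380·t and substitute into x ≡ 6 (mod 17): 380·t ≡ 6 − 238 = -232 (mod 17).
    Reduce coefficients mod 17: 6·t ≡ 6 (mod 17).
    The inverse of 6 mod 17 is 3 (since 6·3 = 18 = 1·17 + 1), so t ≡ 3·6 = 18 ≡ 1 (mod 17).
    Then x = 238 + 380·1 = 618, valid modulo lcm(380, 17) = 6460: x ≡ 618 (mod 6460).
Verify against each original: 618 mod 19 = 10, 618 mod 5 = 3, 618 mod 4 = 2, 618 mod 17 = 6.

x ≡ 618 (mod 6460).


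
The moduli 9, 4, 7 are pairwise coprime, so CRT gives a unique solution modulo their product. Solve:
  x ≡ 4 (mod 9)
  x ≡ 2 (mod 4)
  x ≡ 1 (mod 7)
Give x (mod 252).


Moduli 9, 4, 7 are pairwise coprime; by CRT there is a unique solution modulo M = 9 · 4 · 7 = 252.
Solve pairwise, accumulating the modulus:
  Start with x ≡ 4 (mod 9).
  Combine with x ≡ 2 (mod 4): since gcd(9, 4) = 1, we get a unique residue mod 36.
    Write x = 4 + 9·t and substitute into x ≡ 2 (mod 4): 9·t ≡ 2 − 4 = -2 (mod 4).
    Reduce coefficients mod 4: 1·t ≡ 2 (mod 4).
    So t ≡ 2 (mod 4).
    Then x = 4 + 9·2 = 22, valid modulo lcm(9, 4) = 36: x ≡ 22 (mod 36).
  Combine with x ≡ 1 (mod 7): since gcd(36, 7) = 1, we get a unique residue mod 252.
    Write x = 22 + 36·t and substitute into x ≡ 1 (mod 7): 36·t ≡ 1 − 22 = -21 (mod 7).
    Reduce coefficients mod 7: 1·t ≡ 0 (mod 7).
    So t ≡ 0 (mod 7).
    Then x = 22 + 36·0 = 22, valid modulo lcm(36, 7) = 252: x ≡ 22 (mod 252).
Verify: 22 mod 9 = 4 ✓, 22 mod 4 = 2 ✓, 22 mod 7 = 1 ✓.

x ≡ 22 (mod 252).


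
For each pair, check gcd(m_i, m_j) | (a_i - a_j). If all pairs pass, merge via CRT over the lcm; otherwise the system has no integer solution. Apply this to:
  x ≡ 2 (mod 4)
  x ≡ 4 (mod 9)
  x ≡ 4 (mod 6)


Moduli 4, 9, 6 are not pairwise coprime, so CRT works modulo lcm(m_i) when all pairwise compatibility conditions hold.
Pairwise compatibility: gcd(m_i, m_j) must divide a_i - a_j for every pair.
Merge one congruence at a time:
  Start: x ≡ 2 (mod 4).
  Combine with x ≡ 4 (mod 9): gcd(4, 9) = 1; 4 - 2 = 2, which IS divisible by 1, so compatible.
    Write x = 2 + 4·t and substitute into x ≡ 4 (mod 9): 4·t ≡ 4 − 2 = 2 (mod 9).
    The inverse of 4 mod 9 is 7 (since 4·7 = 28 = 3·9 + 1), so t ≡ 7·2 = 14 ≡ 5 (mod 9).
    Then x = 2 + 4·5 = 22, valid modulo lcm(4, 9) = 36: x ≡ 22 (mod 36).
  Combine with x ≡ 4 (mod 6): gcd(36, 6) = 6; 4 - 22 = -18, which IS divisible by 6, so compatible.
    Write x = 22 + 36·t and substitute into x ≡ 4 (mod 6): 36·t ≡ 4 − 22 = -18 (mod 6).
    Divide the congruence (and modulus) by g = 6: 6·t ≡ -3 (mod 1).
    Modulo 1 every t works; take t = 0.
    Then x = 22 + 36·0 = 22, valid modulo lcm(36, 6) = 36: x ≡ 22 (mod 36).
Verify: 22 mod 4 = 2, 22 mod 9 = 4, 22 mod 6 = 4.

x ≡ 22 (mod 36).


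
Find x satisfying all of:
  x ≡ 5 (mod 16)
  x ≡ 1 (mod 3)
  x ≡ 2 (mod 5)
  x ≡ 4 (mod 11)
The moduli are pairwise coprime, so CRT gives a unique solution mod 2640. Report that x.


Product of moduli M = 16 · 3 · 5 · 11 = 2640.
Merge one congruence at a time:
  Start: x ≡ 5 (mod 16).
  Combine with x ≡ 1 (mod 3); new modulus lcm = 48.
    Write x = 5 + 16·t and substitute into x ≡ 1 (mod 3): 16·t ≡ 1 − 5 = -4 (mod 3).
    Reduce coefficients mod 3: 1·t ≡ 2 (mod 3).
    So t ≡ 2 (mod 3).
    Then x = 5 + 16·2 = 37, valid modulo lcm(16, 3) = 48: x ≡ 37 (mod 48).
  Combine with x ≡ 2 (mod 5); new modulus lcm = 240.
    Write x = 37 + 48·t and substitute into x ≡ 2 (mod 5): 48·t ≡ 2 − 37 = -35 (mod 5).
    Reduce coefficients mod 5: 3·t ≡ 0 (mod 5).
    The inverse of 3 mod 5 is 2 (since 3·2 = 6 = 1·5 + 1), so t ≡ 2·0 = 0 ≡ 0 (mod 5).
    Then x = 37 + 48·0 = 37, valid modulo lcm(48, 5) = 240: x ≡ 37 (mod 240).
  Combine with x ≡ 4 (mod 11); new modulus lcm = 2640.
    Write x = 37 + 240·t and substitute into x ≡ 4 (mod 11): 240·t ≡ 4 − 37 = -33 (mod 11).
    Reduce coefficients mod 11: 9·t ≡ 0 (mod 11).
    The inverse of 9 mod 11 is 5 (since 9·5 = 45 = 4·11 + 1), so t ≡ 5·0 = 0 ≡ 0 (mod 11).
    Then x = 37 + 240·0 = 37, valid modulo lcm(240, 11) = 2640: x ≡ 37 (mod 2640).
Verify against each original: 37 mod 16 = 5, 37 mod 3 = 1, 37 mod 5 = 2, 37 mod 11 = 4.

x ≡ 37 (mod 2640).


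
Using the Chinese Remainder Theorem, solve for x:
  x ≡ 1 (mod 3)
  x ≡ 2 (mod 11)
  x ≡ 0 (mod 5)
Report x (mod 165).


Moduli 3, 11, 5 are pairwise coprime; by CRT there is a unique solution modulo M = 3 · 11 · 5 = 165.
Solve pairwise, accumulating the modulus:
  Start with x ≡ 1 (mod 3).
  Combine with x ≡ 2 (mod 11): since gcd(3, 11) = 1, we get a unique residue mod 33.
    Write x = 1 + 3·t and substitute into x ≡ 2 (mod 11): 3·t ≡ 2 − 1 = 1 (mod 11).
    The inverse of 3 mod 11 is 4 (since 3·4 = 12 = 1·11 + 1), so t ≡ 4·1 = 4 ≡ 4 (mod 11).
    Then x = 1 + 3·4 = 13, valid modulo lcm(3, 11) = 33: x ≡ 13 (mod 33).
  Combine with x ≡ 0 (mod 5): since gcd(33, 5) = 1, we get a unique residue mod 165.
    Write x = 13 + 33·t and substitute into x ≡ 0 (mod 5): 33·t ≡ 0 − 13 = -13 (mod 5).
    Reduce coefficients mod 5: 3·t ≡ 2 (mod 5).
    The inverse of 3 mod 5 is 2 (since 3·2 = 6 = 1·5 + 1), so t ≡ 2·2 = 4 ≡ 4 (mod 5).
    Then x = 13 + 33·4 = 145, valid modulo lcm(33, 5) = 165: x ≡ 145 (mod 165).
Verify: 145 mod 3 = 1 ✓, 145 mod 11 = 2 ✓, 145 mod 5 = 0 ✓.

x ≡ 145 (mod 165).


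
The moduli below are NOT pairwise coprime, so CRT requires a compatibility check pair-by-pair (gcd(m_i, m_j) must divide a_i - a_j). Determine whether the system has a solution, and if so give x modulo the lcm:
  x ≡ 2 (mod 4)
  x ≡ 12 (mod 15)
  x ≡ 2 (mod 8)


Moduli 4, 15, 8 are not pairwise coprime, so CRT works modulo lcm(m_i) when all pairwise compatibility conditions hold.
Pairwise compatibility: gcd(m_i, m_j) must divide a_i - a_j for every pair.
Merge one congruence at a time:
  Start: x ≡ 2 (mod 4).
  Combine with x ≡ 12 (mod 15): gcd(4, 15) = 1; 12 - 2 = 10, which IS divisible by 1, so compatible.
    Write x = 2 + 4·t and substitute into x ≡ 12 (mod 15): 4·t ≡ 12 − 2 = 10 (mod 15).
    The inverse of 4 mod 15 is 4 (since 4·4 = 16 = 1·15 + 1), so t ≡ 4·10 = 40 ≡ 10 (mod 15).
    Then x = 2 + 4·10 = 42, valid modulo lcm(4, 15) = 60: x ≡ 42 (mod 60).
  Combine with x ≡ 2 (mod 8): gcd(60, 8) = 4; 2 - 42 = -40, which IS divisible by 4, so compatible.
    Write x = 42 + 60·t and substitute into x ≡ 2 (mod 8): 60·t ≡ 2 − 42 = -40 (mod 8).
    Divide the congruence (and modulus) by g = 4: 15·t ≡ -10 (mod 2).
    Reduce coefficients mod 2: 1·t ≡ 0 (mod 2).
    So t ≡ 0 (mod 2).
    Then x = 42 + 60·0 = 42, valid modulo lcm(60, 8) = 120: x ≡ 42 (mod 120).
Verify: 42 mod 4 = 2, 42 mod 15 = 12, 42 mod 8 = 2.

x ≡ 42 (mod 120).


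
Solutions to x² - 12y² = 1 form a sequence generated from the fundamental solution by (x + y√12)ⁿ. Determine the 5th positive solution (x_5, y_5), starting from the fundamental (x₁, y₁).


Step 1: Find the fundamental solution (x₁, y₁) of x² - 12y² = 1.
  Expand √12 as a continued fraction. a₀ = ⌊√12⌋ = 3; iterate m_{k+1} = d_k·a_k − m_k, d_{k+1} = (12 − m_{k+1}²)/d_k, a_{k+1} = ⌊(a₀ + m_{k+1})/d_{k+1}⌋ (starting m₀ = 0, d₀ = 1), with convergents p_k = a_k·p_{k-1} + p_{k-2}, q_k = a_k·q_{k-1} + q_{k-2} (p₋₁ = 1, q₋₁ = 0):
  k = 0: a₀ = 3; p₀/q₀ = 3/1; p₀² − 12·q₀² = 9 − 12 = -3.
  k = 1: m = 3, d = 3, a = ⌊(3 + 3)/3⌋ = 2; p/q = (2·3 + 1)/(2·1 + 0) = 7/2; p² − 12·q² = 49 − 48 = 1.
  The first convergent with p² − 12·q² = 1 gives the fundamental solution (x₁, y₁) = (7, 2).
Step 2: Apply the recurrence (x_{n+1}, y_{n+1}) = (x₁x_n + 12y₁y_n, x₁y_n + y₁x_n) repeatedly.
  From (x_1, y_1) = (7, 2): x_2 = 7·7 + 12·2·2 = 97; y_2 = 7·2 + 2·7 = 28.
  From (x_2, y_2) = (97, 28): x_3 = 7·97 + 12·2·28 = 1351; y_3 = 7·28 + 2·97 = 390.
  From (x_3, y_3) = (1351, 390): x_4 = 7·1351 + 12·2·390 = 18817; y_4 = 7·390 + 2·1351 = 5432.
  From (x_4, y_4) = (18817, 5432): x_5 = 7·18817 + 12·2·5432 = 262087; y_5 = 7·5432 + 2·18817 = 75658.
Step 3: Verify x_5² - 12·y_5² = 68689595569 - 68689595568 = 1 (should be 1). ✓

(x_1, y_1) = (7, 2); (x_5, y_5) = (262087, 75658).


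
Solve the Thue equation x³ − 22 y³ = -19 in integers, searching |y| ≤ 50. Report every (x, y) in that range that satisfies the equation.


The equation is x³ - 22y³ = -19. For fixed y, x³ = 22·y³ − 19, so a solution requires the RHS to be a perfect cube.
Strategy: iterate y from -50 to 50, compute RHS = 22·y³ − 19, and check whether it is a (positive or negative) perfect cube.
Check small values of y:
  y = 0: RHS = -19 is not a perfect cube.
  y = 1: RHS = 3 is not a perfect cube.
  y = -1: RHS = -41 is not a perfect cube.
  y = 2: RHS = 157 is not a perfect cube.
  y = -2: RHS = -195 is not a perfect cube.
  y = 3: RHS = 575 is not a perfect cube.
  y = -3: RHS = -613 is not a perfect cube.
Continuing the search up to |y| = 50 finds no solutions either.
No (x, y) in the scanned range satisfies the equation.

No integer solutions with |y| ≤ 50.


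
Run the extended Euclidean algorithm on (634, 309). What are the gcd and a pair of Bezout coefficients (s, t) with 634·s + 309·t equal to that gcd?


Euclidean algorithm on (634, 309) — divide until remainder is 0:
  634 = 2 · 309 + 16
  309 = 19 · 16 + 5
  16 = 3 · 5 + 1
  5 = 5 · 1 + 0
gcd(634, 309) = 1.
Track Bezout coefficients alongside the remainders: start with r₀ = 634 = a·1 + b·0 (s = 1, t = 0) and r₁ = 309 = a·0 + b·1 (s = 0, t = 1); each new remainder r_{k+1} = r_{k-1} − q_k·r_k inherits s_{k+1} = s_{k-1} − q_k·s_k, t_{k+1} = t_{k-1} − q_k·t_k, so r_k = a·s_k + b·t_k at every step:
  q = 2: r = 16, s = 1 − 2·0 = 1, t = 0 − 2·1 = -2  (check: 634·1 + 309·(-2) = 16)
  q = 19: r = 5, s = 0 − 19·1 = -19, t = 1 − 19·(-2) = 39  (check: 634·(-19) + 309·39 = 5)
  q = 3: r = 1, s = 1 − 3·(-19) = 58, t = -2 − 3·39 = -119  (check: 634·58 + 309·(-119) = 1)
The row with r = 1 (the gcd) gives the Bezout coefficients s = 58, t = -119.
Result: 634 · (58) + 309 · (-119) = 1.

gcd(634, 309) = 1; s = 58, t = -119 (check: 634·58 + 309·(-119) = 1).
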